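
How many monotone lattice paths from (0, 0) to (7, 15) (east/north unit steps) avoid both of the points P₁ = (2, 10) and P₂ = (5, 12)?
Number of paths = 98632

Inclusion–exclusion. Total paths: C(22, 7) = 170544. Through P₁: C(12, 2)·C(10, 5) = 16632. Through P₂: C(17, 5)·C(5, 2) = 61880. Since P₁ is strictly southwest of P₂, a monotone path through both must visit P₁ then P₂; paths through both = C(12, 2)·C(5, 3)·C(5, 2) = 6600. Avoid both = 170544 − 16632 − 61880 + 6600 = 98632.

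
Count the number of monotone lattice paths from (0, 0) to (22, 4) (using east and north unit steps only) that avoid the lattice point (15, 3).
Number of paths = 8422

Total paths from (0, 0) to (22, 4): C(26, 22) = 14950. Paths through (15, 3): (paths (0, 0) → (15, 3)) × (paths (15, 3) → (22, 4)) = C(18, 15) · C(8, 7) = 816 · 8 = 6528. Avoidance count = 14950 − 6528 = 8422.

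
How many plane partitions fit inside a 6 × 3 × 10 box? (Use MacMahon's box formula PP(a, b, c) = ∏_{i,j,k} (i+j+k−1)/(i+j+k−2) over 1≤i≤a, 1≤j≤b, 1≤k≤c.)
PP(6, 3, 10) = 9386849472

Evaluate the triple product over i = 1..6, j = 1..3, k = 1..10. The factors are (2/1) · (3/2) · (4/3) · (5/4) · (6/5) · (7/6) · (8/7) · (9/8) · … (180 factors total). The numerators and denominators telescope so the product is an integer; carrying out the multiplication exactly gives PP(6, 3, 10) = 9386849472.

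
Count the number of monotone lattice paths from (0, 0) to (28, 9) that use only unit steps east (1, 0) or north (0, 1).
Number of paths = 124403620

A monotone lattice path from (0, 0) to (28, 9) consists of 28 east steps and 9 north steps in some order, so it is determined by which 28 of the 37 steps are east. The count is C(37, 28) = 124403620.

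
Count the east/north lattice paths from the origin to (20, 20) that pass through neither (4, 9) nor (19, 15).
Number of paths = 117621421335

Inclusion–exclusion. Total paths: C(40, 20) = 137846528820. Through P₁: C(13, 4)·C(27, 16) = 9322094925. Through P₂: C(34, 19)·C(6, 1) = 11135805120. Since P₁ is strictly southwest of P₂, a monotone path through both must visit P₁ then P₂; paths through both = C(13, 4)·C(21, 15)·C(6, 1) = 232792560. Avoid both = 137846528820 − 9322094925 − 11135805120 + 232792560 = 117621421335.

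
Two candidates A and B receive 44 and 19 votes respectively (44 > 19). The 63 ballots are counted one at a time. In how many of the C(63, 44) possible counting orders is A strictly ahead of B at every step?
Strict-lead orderings = 2433001709158125

Total orderings of the 63 votes with 44 for A: C(63, 44) = 6131164307078475. By the Bertrand ballot formula (Cycle Lemma / reflection principle), the number of orderings in which A is strictly ahead of B throughout is (p − q)/(p + q) · C(p + q, p) = (44 − 19)/(44 + 19) · 6131164307078475 = 2433001709158125.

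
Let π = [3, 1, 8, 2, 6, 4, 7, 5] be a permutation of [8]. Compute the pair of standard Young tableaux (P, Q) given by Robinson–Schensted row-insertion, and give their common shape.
P = [1, 2, 4, 5] / [3, 6, 7] / [8];  Q = [1, 3, 5, 7] / [2, 4, 8] / [6];  common shape = (4, 3, 1)

Row-insert the values π_1, π_2, … into P one at a time, bumping the leftmost entry strictly greater than the inserted value down to the next row. The recording tableau Q records, in position (i, j), the step at which that cell was added to P.
  Insert 3 (step 1): P = [3];  Q = [1]
  Insert 1 (step 2): P = [1] / [3];  Q = [1] / [2]
  Insert 8 (step 3): P = [1, 8] / [3];  Q = [1, 3] / [2]
  Insert 2 (step 4): P = [1, 2] / [3, 8];  Q = [1, 3] / [2, 4]
  Insert 6 (step 5): P = [1, 2, 6] / [3, 8];  Q = [1, 3, 5] / [2, 4]
  Insert 4 (step 6): P = [1, 2, 4] / [3, 6] / [8];  Q = [1, 3, 5] / [2, 4] / [6]
  Insert 7 (step 7): P = [1, 2, 4, 7] / [3, 6] / [8];  Q = [1, 3, 5, 7] / [2, 4] / [6]
  Insert 5 (step 8): P = [1, 2, 4, 5] / [3, 6, 7] / [8];  Q = [1, 3, 5, 7] / [2, 4, 8] / [6]
Final shape: (4, 3, 1).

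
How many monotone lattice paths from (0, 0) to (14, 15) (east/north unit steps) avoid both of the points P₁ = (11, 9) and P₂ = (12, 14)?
Number of paths = 37500300

Inclusion–exclusion. Total paths: C(29, 14) = 77558760. Through P₁: C(20, 11)·C(9, 3) = 14108640. Through P₂: C(26, 12)·C(3, 2) = 28973100. Since P₁ is strictly southwest of P₂, a monotone path through both must visit P₁ then P₂; paths through both = C(20, 11)·C(6, 1)·C(3, 2) = 3023280. Avoid both = 77558760 − 14108640 − 28973100 + 3023280 = 37500300.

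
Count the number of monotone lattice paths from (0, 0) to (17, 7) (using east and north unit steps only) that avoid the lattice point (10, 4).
Number of paths = 225984

Total paths from (0, 0) to (17, 7): C(24, 17) = 346104. Paths through (10, 4): (paths (0, 0) → (10, 4)) × (paths (10, 4) → (17, 7)) = C(14, 10) · C(10, 7) = 1001 · 120 = 120120. Avoidance count = 346104 − 120120 = 225984.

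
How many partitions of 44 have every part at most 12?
p(44, parts ≤ 12) = 42333

Use the recurrence p(n, m) = p(n, m−1) + p(n−m, m): either the largest part is < m (count p(n, m−1)) or the largest part is exactly m (remove one copy of m, count p(n−m, m)). With p(0, ·) = 1 this gives p(44, parts ≤ 12) = 42333. (By conjugating Young diagrams, this also counts partitions of 44 into at most 12 parts.)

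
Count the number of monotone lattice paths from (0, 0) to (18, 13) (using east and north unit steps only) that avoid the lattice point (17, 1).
Number of paths = 206252841

Total paths from (0, 0) to (18, 13): C(31, 18) = 206253075. Paths through (17, 1): (paths (0, 0) → (17, 1)) × (paths (17, 1) → (18, 13)) = C(18, 17) · C(13, 1) = 18 · 13 = 234. Avoidance count = 206253075 − 234 = 206252841.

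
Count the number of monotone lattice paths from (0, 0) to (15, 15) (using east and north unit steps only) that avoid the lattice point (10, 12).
Number of paths = 118905344

Total paths from (0, 0) to (15, 15): C(30, 15) = 155117520. Paths through (10, 12): (paths (0, 0) → (10, 12)) × (paths (10, 12) → (15, 15)) = C(22, 10) · C(8, 5) = 646646 · 56 = 36212176. Avoidance count = 155117520 − 36212176 = 118905344.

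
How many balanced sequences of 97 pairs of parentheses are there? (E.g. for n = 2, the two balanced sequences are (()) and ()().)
C_97 = 14657929356129575437016877846657032761712954950899755100

These balanced parentheses are counted by the Catalan number C_n = (1/(n + 1)) · C(2n, n). For n = 97: C_97 = (1/98) · C(194, 97) = 1436477076900698392827654028972389210647869585188175999800/98 = 14657929356129575437016877846657032761712954950899755100.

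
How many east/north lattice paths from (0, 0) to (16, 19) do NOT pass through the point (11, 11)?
Number of paths = 3152037966

Total paths from (0, 0) to (16, 19): C(35, 16) = 4059928950. Paths through (11, 11): (paths (0, 0) → (11, 11)) × (paths (11, 11) → (16, 19)) = C(22, 11) · C(13, 5) = 705432 · 1287 = 907890984. Avoidance count = 4059928950 − 907890984 = 3152037966.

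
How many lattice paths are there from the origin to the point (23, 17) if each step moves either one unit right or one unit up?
Number of paths = 88732378800

A monotone lattice path from (0, 0) to (23, 17) consists of 23 east steps and 17 north steps in some order, so it is determined by which 23 of the 40 steps are east. The count is C(40, 23) = 88732378800.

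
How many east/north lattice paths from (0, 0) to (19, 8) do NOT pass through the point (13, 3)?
Number of paths = 1961355

Total paths from (0, 0) to (19, 8): C(27, 19) = 2220075. Paths through (13, 3): (paths (0, 0) → (13, 3)) × (paths (13, 3) → (19, 8)) = C(16, 13) · C(11, 6) = 560 · 462 = 258720. Avoidance count = 2220075 − 258720 = 1961355.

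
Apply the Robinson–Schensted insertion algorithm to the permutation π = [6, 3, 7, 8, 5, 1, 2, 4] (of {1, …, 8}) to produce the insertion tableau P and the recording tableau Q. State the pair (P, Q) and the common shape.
P = [1, 2, 4] / [3, 5, 8] / [6, 7];  Q = [1, 3, 4] / [2, 5, 8] / [6, 7];  common shape = (3, 3, 2)

Row-insert the values π_1, π_2, … into P one at a time, bumping the leftmost entry strictly greater than the inserted value down to the next row. The recording tableau Q records, in position (i, j), the step at which that cell was added to P.
  Insert 6 (step 1): P = [6];  Q = [1]
  Insert 3 (step 2): P = [3] / [6];  Q = [1] / [2]
  Insert 7 (step 3): P = [3, 7] / [6];  Q = [1, 3] / [2]
  Insert 8 (step 4): P = [3, 7, 8] / [6];  Q = [1, 3, 4] / [2]
  Insert 5 (step 5): P = [3, 5, 8] / [6, 7];  Q = [1, 3, 4] / [2, 5]
  Insert 1 (step 6): P = [1, 5, 8] / [3, 7] / [6];  Q = [1, 3, 4] / [2, 5] / [6]
  Insert 2 (step 7): P = [1, 2, 8] / [3, 5] / [6, 7];  Q = [1, 3, 4] / [2, 5] / [6, 7]
  Insert 4 (step 8): P = [1, 2, 4] / [3, 5, 8] / [6, 7];  Q = [1, 3, 4] / [2, 5, 8] / [6, 7]
Final shape: (3, 3, 2).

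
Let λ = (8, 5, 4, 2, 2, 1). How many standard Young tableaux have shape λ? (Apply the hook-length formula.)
# SYT of shape (8, 5, 4, 2, 2, 1) = 3683750400

Hook-length formula: f^λ = n! / Π hook(c), product over all cells c of the Young diagram. For λ = (8, 5, 4, 2, 2, 1), n = 22 boxes. Hook lengths by row (left-to-right, top-to-bottom): [13, 11, 8, 7, 5, 3, 2, 1]; [9, 7, 4, 3, 1]; [7, 5, 2, 1]; [4, 2]; [3, 1]; [1]. Product of hooks = 305124019200. So f^λ = 22! / 305124019200 = 1124000727777607680000 / 305124019200 = 3683750400.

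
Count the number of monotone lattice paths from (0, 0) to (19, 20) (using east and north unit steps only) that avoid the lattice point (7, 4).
Number of paths = 58884085260

Total paths from (0, 0) to (19, 20): C(39, 19) = 68923264410. Paths through (7, 4): (paths (0, 0) → (7, 4)) × (paths (7, 4) → (19, 20)) = C(11, 7) · C(28, 12) = 330 · 30421755 = 10039179150. Avoidance count = 68923264410 − 10039179150 = 58884085260.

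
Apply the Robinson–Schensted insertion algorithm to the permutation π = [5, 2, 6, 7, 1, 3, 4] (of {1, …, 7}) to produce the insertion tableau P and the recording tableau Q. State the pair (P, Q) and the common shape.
P = [1, 3, 4] / [2, 6, 7] / [5];  Q = [1, 3, 4] / [2, 6, 7] / [5];  common shape = (3, 3, 1)

Row-insert the values π_1, π_2, … into P one at a time, bumping the leftmost entry strictly greater than the inserted value down to the next row. The recording tableau Q records, in position (i, j), the step at which that cell was added to P.
  Insert 5 (step 1): P = [5];  Q = [1]
  Insert 2 (step 2): P = [2] / [5];  Q = [1] / [2]
  Insert 6 (step 3): P = [2, 6] / [5];  Q = [1, 3] / [2]
  Insert 7 (step 4): P = [2, 6, 7] / [5];  Q = [1, 3, 4] / [2]
  Insert 1 (step 5): P = [1, 6, 7] / [2] / [5];  Q = [1, 3, 4] / [2] / [5]
  Insert 3 (step 6): P = [1, 3, 7] / [2, 6] / [5];  Q = [1, 3, 4] / [2, 6] / [5]
  Insert 4 (step 7): P = [1, 3, 4] / [2, 6, 7] / [5];  Q = [1, 3, 4] / [2, 6, 7] / [5]
Final shape: (3, 3, 1).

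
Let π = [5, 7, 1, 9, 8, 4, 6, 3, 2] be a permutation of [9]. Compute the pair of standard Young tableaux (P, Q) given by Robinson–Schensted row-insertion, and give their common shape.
P = [1, 2, 6] / [3, 7, 8] / [4] / [5] / [9];  Q = [1, 2, 4] / [3, 5, 7] / [6] / [8] / [9];  common shape = (3, 3, 1, 1, 1)

Row-insert the values π_1, π_2, … into P one at a time, bumping the leftmost entry strictly greater than the inserted value down to the next row. The recording tableau Q records, in position (i, j), the step at which that cell was added to P.
  Insert 5 (step 1): P = [5];  Q = [1]
  Insert 7 (step 2): P = [5, 7];  Q = [1, 2]
  Insert 1 (step 3): P = [1, 7] / [5];  Q = [1, 2] / [3]
  Insert 9 (step 4): P = [1, 7, 9] / [5];  Q = [1, 2, 4] / [3]
  Insert 8 (step 5): P = [1, 7, 8] / [5, 9];  Q = [1, 2, 4] / [3, 5]
  Insert 4 (step 6): P = [1, 4, 8] / [5, 7] / [9];  Q = [1, 2, 4] / [3, 5] / [6]
  Insert 6 (step 7): P = [1, 4, 6] / [5, 7, 8] / [9];  Q = [1, 2, 4] / [3, 5, 7] / [6]
  Insert 3 (step 8): P = [1, 3, 6] / [4, 7, 8] / [5] / [9];  Q = [1, 2, 4] / [3, 5, 7] / [6] / [8]
  Insert 2 (step 9): P = [1, 2, 6] / [3, 7, 8] / [4] / [5] / [9];  Q = [1, 2, 4] / [3, 5, 7] / [6] / [8] / [9]
Final shape: (3, 3, 1, 1, 1).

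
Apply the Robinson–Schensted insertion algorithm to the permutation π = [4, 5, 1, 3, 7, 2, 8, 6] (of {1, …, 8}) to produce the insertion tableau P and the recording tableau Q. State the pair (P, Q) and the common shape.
P = [1, 2, 6, 8] / [3, 5, 7] / [4];  Q = [1, 2, 5, 7] / [3, 4, 8] / [6];  common shape = (4, 3, 1)

Row-insert the values π_1, π_2, … into P one at a time, bumping the leftmost entry strictly greater than the inserted value down to the next row. The recording tableau Q records, in position (i, j), the step at which that cell was added to P.
  Insert 4 (step 1): P = [4];  Q = [1]
  Insert 5 (step 2): P = [4, 5];  Q = [1, 2]
  Insert 1 (step 3): P = [1, 5] / [4];  Q = [1, 2] / [3]
  Insert 3 (step 4): P = [1, 3] / [4, 5];  Q = [1, 2] / [3, 4]
  Insert 7 (step 5): P = [1, 3, 7] / [4, 5];  Q = [1, 2, 5] / [3, 4]
  Insert 2 (step 6): P = [1, 2, 7] / [3, 5] / [4];  Q = [1, 2, 5] / [3, 4] / [6]
  Insert 8 (step 7): P = [1, 2, 7, 8] / [3, 5] / [4];  Q = [1, 2, 5, 7] / [3, 4] / [6]
  Insert 6 (step 8): P = [1, 2, 6, 8] / [3, 5, 7] / [4];  Q = [1, 2, 5, 7] / [3, 4, 8] / [6]
Final shape: (4, 3, 1).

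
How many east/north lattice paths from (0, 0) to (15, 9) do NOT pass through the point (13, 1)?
Number of paths = 1306874

Total paths from (0, 0) to (15, 9): C(24, 15) = 1307504. Paths through (13, 1): (paths (0, 0) → (13, 1)) × (paths (13, 1) → (15, 9)) = C(14, 13) · C(10, 2) = 14 · 45 = 630. Avoidance count = 1307504 − 630 = 1306874.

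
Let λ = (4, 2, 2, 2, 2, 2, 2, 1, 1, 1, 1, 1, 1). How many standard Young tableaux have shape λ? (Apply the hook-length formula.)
# SYT of shape (4, 2, 2, 2, 2, 2, 2, 1, 1, 1, 1, 1, 1) = 6093395

Hook-length formula: f^λ = n! / Π hook(c), product over all cells c of the Young diagram. For λ = (4, 2, 2, 2, 2, 2, 2, 1, 1, 1, 1, 1, 1), n = 22 boxes. Hook lengths by row (left-to-right, top-to-bottom): [16, 9, 2, 1]; [13, 6]; [12, 5]; [11, 4]; [10, 3]; [9, 2]; [8, 1]; [6]; [5]; [4]; [3]; [2]; [1]. Product of hooks = 184462147584000. So f^λ = 22! / 184462147584000 = 1124000727777607680000 / 184462147584000 = 6093395.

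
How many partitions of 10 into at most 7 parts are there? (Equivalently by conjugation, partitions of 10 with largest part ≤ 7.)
p(10, parts ≤ 7) = 38

Partitions of 10 with all parts ≤ 7: 7+3, 7+2+1, 7+1+1+1, 6+4, 6+3+1, 6+2+2, 6+2+1+1, 6+1+1+1+1, 5+5, 5+4+1, 5+3+2, 5+3+1+1, 5+2+2+1, 5+2+1+1+1, 5+1+1+1+1+1, 4+4+2, 4+4+1+1, 4+3+3, 4+3+2+1, 4+3+1+1+1, 4+2+2+2, 4+2+2+1+1, 4+2+1+1+1+1, 4+1+1+1+1+1+1, 3+3+3+1, 3+3+2+2, 3+3+2+1+1, 3+3+1+1+1+1, 3+2+2+2+1, 3+2+2+1+1+1, … (38 total). Count = 38.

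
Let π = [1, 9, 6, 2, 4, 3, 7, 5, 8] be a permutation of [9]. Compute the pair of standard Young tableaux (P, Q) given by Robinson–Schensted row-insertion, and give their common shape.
P = [1, 2, 3, 5, 8] / [4, 7] / [6] / [9];  Q = [1, 2, 5, 7, 9] / [3, 8] / [4] / [6];  common shape = (5, 2, 1, 1)

Row-insert the values π_1, π_2, … into P one at a time, bumping the leftmost entry strictly greater than the inserted value down to the next row. The recording tableau Q records, in position (i, j), the step at which that cell was added to P.
  Insert 1 (step 1): P = [1];  Q = [1]
  Insert 9 (step 2): P = [1, 9];  Q = [1, 2]
  Insert 6 (step 3): P = [1, 6] / [9];  Q = [1, 2] / [3]
  Insert 2 (step 4): P = [1, 2] / [6] / [9];  Q = [1, 2] / [3] / [4]
  Insert 4 (step 5): P = [1, 2, 4] / [6] / [9];  Q = [1, 2, 5] / [3] / [4]
  Insert 3 (step 6): P = [1, 2, 3] / [4] / [6] / [9];  Q = [1, 2, 5] / [3] / [4] / [6]
  Insert 7 (step 7): P = [1, 2, 3, 7] / [4] / [6] / [9];  Q = [1, 2, 5, 7] / [3] / [4] / [6]
  Insert 5 (step 8): P = [1, 2, 3, 5] / [4, 7] / [6] / [9];  Q = [1, 2, 5, 7] / [3, 8] / [4] / [6]
  Insert 8 (step 9): P = [1, 2, 3, 5, 8] / [4, 7] / [6] / [9];  Q = [1, 2, 5, 7, 9] / [3, 8] / [4] / [6]
Final shape: (5, 2, 1, 1).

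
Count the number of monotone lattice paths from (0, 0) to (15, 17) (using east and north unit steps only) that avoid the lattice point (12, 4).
Number of paths = 564703520

Total paths from (0, 0) to (15, 17): C(32, 15) = 565722720. Paths through (12, 4): (paths (0, 0) → (12, 4)) × (paths (12, 4) → (15, 17)) = C(16, 12) · C(16, 3) = 1820 · 560 = 1019200. Avoidance count = 565722720 − 1019200 = 564703520.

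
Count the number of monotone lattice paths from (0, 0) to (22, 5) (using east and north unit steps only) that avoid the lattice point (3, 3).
Number of paths = 76530

Total paths from (0, 0) to (22, 5): C(27, 22) = 80730. Paths through (3, 3): (paths (0, 0) → (3, 3)) × (paths (3, 3) → (22, 5)) = C(6, 3) · C(21, 19) = 20 · 210 = 4200. Avoidance count = 80730 − 4200 = 76530.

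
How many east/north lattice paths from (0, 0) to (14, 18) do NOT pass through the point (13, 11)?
Number of paths = 451466448

Total paths from (0, 0) to (14, 18): C(32, 14) = 471435600. Paths through (13, 11): (paths (0, 0) → (13, 11)) × (paths (13, 11) → (14, 18)) = C(24, 13) · C(8, 1) = 2496144 · 8 = 19969152. Avoidance count = 471435600 − 19969152 = 451466448.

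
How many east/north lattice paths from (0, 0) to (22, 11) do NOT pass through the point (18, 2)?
Number of paths = 193400870

Total paths from (0, 0) to (22, 11): C(33, 22) = 193536720. Paths through (18, 2): (paths (0, 0) → (18, 2)) × (paths (18, 2) → (22, 11)) = C(20, 18) · C(13, 4) = 190 · 715 = 135850. Avoidance count = 193536720 − 135850 = 193400870.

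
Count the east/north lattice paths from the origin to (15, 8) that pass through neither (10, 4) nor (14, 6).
Number of paths = 292953

Inclusion–exclusion. Total paths: C(23, 15) = 490314. Through P₁: C(14, 10)·C(9, 5) = 126126. Through P₂: C(20, 14)·C(3, 1) = 116280. Since P₁ is strictly southwest of P₂, a monotone path through both must visit P₁ then P₂; paths through both = C(14, 10)·C(6, 4)·C(3, 1) = 45045. Avoid both = 490314 − 126126 − 116280 + 45045 = 292953.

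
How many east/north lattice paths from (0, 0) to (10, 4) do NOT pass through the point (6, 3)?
Number of paths = 581

Total paths from (0, 0) to (10, 4): C(14, 10) = 1001. Paths through (6, 3): (paths (0, 0) → (6, 3)) × (paths (6, 3) → (10, 4)) = C(9, 6) · C(5, 4) = 84 · 5 = 420. Avoidance count = 1001 − 420 = 581.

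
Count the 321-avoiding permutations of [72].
C_72 = 20276890389709399862928998568254641025700

These 321-avoiding permutations are counted by the Catalan number C_n = (1/(n + 1)) · C(2n, n). For n = 72: C_72 = (1/73) · C(144, 72) = 1480212998448786189993816895482588794876100/73 = 20276890389709399862928998568254641025700.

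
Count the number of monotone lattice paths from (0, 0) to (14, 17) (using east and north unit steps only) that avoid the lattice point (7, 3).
Number of paths = 251228925

Total paths from (0, 0) to (14, 17): C(31, 14) = 265182525. Paths through (7, 3): (paths (0, 0) → (7, 3)) × (paths (7, 3) → (14, 17)) = C(10, 7) · C(21, 7) = 120 · 116280 = 13953600. Avoidance count = 265182525 − 13953600 = 251228925.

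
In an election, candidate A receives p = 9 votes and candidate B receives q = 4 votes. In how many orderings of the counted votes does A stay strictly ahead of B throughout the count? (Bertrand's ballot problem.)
Strict-lead orderings = 275

Total orderings of the 13 votes with 9 for A: C(13, 9) = 715. By the Bertrand ballot formula (Cycle Lemma / reflection principle), the number of orderings in which A is strictly ahead of B throughout is (p − q)/(p + q) · C(p + q, p) = (9 − 4)/(9 + 4) · 715 = 275.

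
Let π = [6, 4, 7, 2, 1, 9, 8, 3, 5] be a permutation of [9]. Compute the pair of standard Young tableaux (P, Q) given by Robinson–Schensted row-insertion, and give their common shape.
P = [1, 3, 5] / [2, 7, 8] / [4, 9] / [6];  Q = [1, 3, 6] / [2, 7, 9] / [4, 8] / [5];  common shape = (3, 3, 2, 1)

Row-insert the values π_1, π_2, … into P one at a time, bumping the leftmost entry strictly greater than the inserted value down to the next row. The recording tableau Q records, in position (i, j), the step at which that cell was added to P.
  Insert 6 (step 1): P = [6];  Q = [1]
  Insert 4 (step 2): P = [4] / [6];  Q = [1] / [2]
  Insert 7 (step 3): P = [4, 7] / [6];  Q = [1, 3] / [2]
  Insert 2 (step 4): P = [2, 7] / [4] / [6];  Q = [1, 3] / [2] / [4]
  Insert 1 (step 5): P = [1, 7] / [2] / [4] / [6];  Q = [1, 3] / [2] / [4] / [5]
  Insert 9 (step 6): P = [1, 7, 9] / [2] / [4] / [6];  Q = [1, 3, 6] / [2] / [4] / [5]
  Insert 8 (step 7): P = [1, 7, 8] / [2, 9] / [4] / [6];  Q = [1, 3, 6] / [2, 7] / [4] / [5]
  Insert 3 (step 8): P = [1, 3, 8] / [2, 7] / [4, 9] / [6];  Q = [1, 3, 6] / [2, 7] / [4, 8] / [5]
  Insert 5 (step 9): P = [1, 3, 5] / [2, 7, 8] / [4, 9] / [6];  Q = [1, 3, 6] / [2, 7, 9] / [4, 8] / [5]
Final shape: (3, 3, 2, 1).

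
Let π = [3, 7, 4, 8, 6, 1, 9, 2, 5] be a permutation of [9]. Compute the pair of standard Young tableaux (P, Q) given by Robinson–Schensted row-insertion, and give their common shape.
P = [1, 2, 5, 9] / [3, 4, 6] / [7, 8];  Q = [1, 2, 4, 7] / [3, 5, 9] / [6, 8];  common shape = (4, 3, 2)

Row-insert the values π_1, π_2, … into P one at a time, bumping the leftmost entry strictly greater than the inserted value down to the next row. The recording tableau Q records, in position (i, j), the step at which that cell was added to P.
  Insert 3 (step 1): P = [3];  Q = [1]
  Insert 7 (step 2): P = [3, 7];  Q = [1, 2]
  Insert 4 (step 3): P = [3, 4] / [7];  Q = [1, 2] / [3]
  Insert 8 (step 4): P = [3, 4, 8] / [7];  Q = [1, 2, 4] / [3]
  Insert 6 (step 5): P = [3, 4, 6] / [7, 8];  Q = [1, 2, 4] / [3, 5]
  Insert 1 (step 6): P = [1, 4, 6] / [3, 8] / [7];  Q = [1, 2, 4] / [3, 5] / [6]
  Insert 9 (step 7): P = [1, 4, 6, 9] / [3, 8] / [7];  Q = [1, 2, 4, 7] / [3, 5] / [6]
  Insert 2 (step 8): P = [1, 2, 6, 9] / [3, 4] / [7, 8];  Q = [1, 2, 4, 7] / [3, 5] / [6, 8]
  Insert 5 (step 9): P = [1, 2, 5, 9] / [3, 4, 6] / [7, 8];  Q = [1, 2, 4, 7] / [3, 5, 9] / [6, 8]
Final shape: (4, 3, 2).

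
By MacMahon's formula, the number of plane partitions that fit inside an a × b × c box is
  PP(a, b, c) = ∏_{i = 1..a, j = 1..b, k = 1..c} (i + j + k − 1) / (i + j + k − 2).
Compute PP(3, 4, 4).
PP(3, 4, 4) = 24696

Evaluate the triple product over i = 1..3, j = 1..4, k = 1..4. The factors are (2/1) · (3/2) · (4/3) · (5/4) · (3/2) · (4/3) · (5/4) · (6/5) · … (48 factors total). The numerators and denominators telescope so the product is an integer; carrying out the multiplication exactly gives PP(3, 4, 4) = 24696.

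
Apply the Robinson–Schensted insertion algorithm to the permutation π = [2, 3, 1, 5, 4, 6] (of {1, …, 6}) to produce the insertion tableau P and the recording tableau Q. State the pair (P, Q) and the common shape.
P = [1, 3, 4, 6] / [2, 5];  Q = [1, 2, 4, 6] / [3, 5];  common shape = (4, 2)

Row-insert the values π_1, π_2, … into P one at a time, bumping the leftmost entry strictly greater than the inserted value down to the next row. The recording tableau Q records, in position (i, j), the step at which that cell was added to P.
  Insert 2 (step 1): P = [2];  Q = [1]
  Insert 3 (step 2): P = [2, 3];  Q = [1, 2]
  Insert 1 (step 3): P = [1, 3] / [2];  Q = [1, 2] / [3]
  Insert 5 (step 4): P = [1, 3, 5] / [2];  Q = [1, 2, 4] / [3]
  Insert 4 (step 5): P = [1, 3, 4] / [2, 5];  Q = [1, 2, 4] / [3, 5]
  Insert 6 (step 6): P = [1, 3, 4, 6] / [2, 5];  Q = [1, 2, 4, 6] / [3, 5]
Final shape: (4, 2).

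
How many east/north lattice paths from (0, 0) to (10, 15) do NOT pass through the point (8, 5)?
Number of paths = 3183818

Total paths from (0, 0) to (10, 15): C(25, 10) = 3268760. Paths through (8, 5): (paths (0, 0) → (8, 5)) × (paths (8, 5) → (10, 15)) = C(13, 8) · C(12, 2) = 1287 · 66 = 84942. Avoidance count = 3268760 − 84942 = 3183818.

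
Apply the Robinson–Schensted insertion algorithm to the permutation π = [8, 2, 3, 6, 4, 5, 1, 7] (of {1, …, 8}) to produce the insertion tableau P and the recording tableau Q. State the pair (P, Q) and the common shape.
P = [1, 3, 4, 5, 7] / [2] / [6] / [8];  Q = [1, 3, 4, 6, 8] / [2] / [5] / [7];  common shape = (5, 1, 1, 1)

Row-insert the values π_1, π_2, … into P one at a time, bumping the leftmost entry strictly greater than the inserted value down to the next row. The recording tableau Q records, in position (i, j), the step at which that cell was added to P.
  Insert 8 (step 1): P = [8];  Q = [1]
  Insert 2 (step 2): P = [2] / [8];  Q = [1] / [2]
  Insert 3 (step 3): P = [2, 3] / [8];  Q = [1, 3] / [2]
  Insert 6 (step 4): P = [2, 3, 6] / [8];  Q = [1, 3, 4] / [2]
  Insert 4 (step 5): P = [2, 3, 4] / [6] / [8];  Q = [1, 3, 4] / [2] / [5]
  Insert 5 (step 6): P = [2, 3, 4, 5] / [6] / [8];  Q = [1, 3, 4, 6] / [2] / [5]
  Insert 1 (step 7): P = [1, 3, 4, 5] / [2] / [6] / [8];  Q = [1, 3, 4, 6] / [2] / [5] / [7]
  Insert 7 (step 8): P = [1, 3, 4, 5, 7] / [2] / [6] / [8];  Q = [1, 3, 4, 6, 8] / [2] / [5] / [7]
Final shape: (5, 1, 1, 1).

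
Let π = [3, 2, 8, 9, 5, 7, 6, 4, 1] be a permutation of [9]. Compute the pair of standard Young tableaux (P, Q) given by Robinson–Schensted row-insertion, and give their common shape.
P = [1, 4, 6] / [2, 5, 9] / [3] / [7] / [8];  Q = [1, 3, 4] / [2, 5, 6] / [7] / [8] / [9];  common shape = (3, 3, 1, 1, 1)

Row-insert the values π_1, π_2, … into P one at a time, bumping the leftmost entry strictly greater than the inserted value down to the next row. The recording tableau Q records, in position (i, j), the step at which that cell was added to P.
  Insert 3 (step 1): P = [3];  Q = [1]
  Insert 2 (step 2): P = [2] / [3];  Q = [1] / [2]
  Insert 8 (step 3): P = [2, 8] / [3];  Q = [1, 3] / [2]
  Insert 9 (step 4): P = [2, 8, 9] / [3];  Q = [1, 3, 4] / [2]
  Insert 5 (step 5): P = [2, 5, 9] / [3, 8];  Q = [1, 3, 4] / [2, 5]
  Insert 7 (step 6): P = [2, 5, 7] / [3, 8, 9];  Q = [1, 3, 4] / [2, 5, 6]
  Insert 6 (step 7): P = [2, 5, 6] / [3, 7, 9] / [8];  Q = [1, 3, 4] / [2, 5, 6] / [7]
  Insert 4 (step 8): P = [2, 4, 6] / [3, 5, 9] / [7] / [8];  Q = [1, 3, 4] / [2, 5, 6] / [7] / [8]
  Insert 1 (step 9): P = [1, 4, 6] / [2, 5, 9] / [3] / [7] / [8];  Q = [1, 3, 4] / [2, 5, 6] / [7] / [8] / [9]
Final shape: (3, 3, 1, 1, 1).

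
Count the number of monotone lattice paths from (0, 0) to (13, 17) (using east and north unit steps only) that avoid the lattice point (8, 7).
Number of paths = 100435545

Total paths from (0, 0) to (13, 17): C(30, 13) = 119759850. Paths through (8, 7): (paths (0, 0) → (8, 7)) × (paths (8, 7) → (13, 17)) = C(15, 8) · C(15, 5) = 6435 · 3003 = 19324305. Avoidance count = 119759850 − 19324305 = 100435545.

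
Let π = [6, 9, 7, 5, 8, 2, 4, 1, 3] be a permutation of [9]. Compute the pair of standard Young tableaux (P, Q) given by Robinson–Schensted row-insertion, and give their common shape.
P = [1, 3, 8] / [2, 4] / [5, 7] / [6] / [9];  Q = [1, 2, 5] / [3, 7] / [4, 9] / [6] / [8];  common shape = (3, 2, 2, 1, 1)

Row-insert the values π_1, π_2, … into P one at a time, bumping the leftmost entry strictly greater than the inserted value down to the next row. The recording tableau Q records, in position (i, j), the step at which that cell was added to P.
  Insert 6 (step 1): P = [6];  Q = [1]
  Insert 9 (step 2): P = [6, 9];  Q = [1, 2]
  Insert 7 (step 3): P = [6, 7] / [9];  Q = [1, 2] / [3]
  Insert 5 (step 4): P = [5, 7] / [6] / [9];  Q = [1, 2] / [3] / [4]
  Insert 8 (step 5): P = [5, 7, 8] / [6] / [9];  Q = [1, 2, 5] / [3] / [4]
  Insert 2 (step 6): P = [2, 7, 8] / [5] / [6] / [9];  Q = [1, 2, 5] / [3] / [4] / [6]
  Insert 4 (step 7): P = [2, 4, 8] / [5, 7] / [6] / [9];  Q = [1, 2, 5] / [3, 7] / [4] / [6]
  Insert 1 (step 8): P = [1, 4, 8] / [2, 7] / [5] / [6] / [9];  Q = [1, 2, 5] / [3, 7] / [4] / [6] / [8]
  Insert 3 (step 9): P = [1, 3, 8] / [2, 4] / [5, 7] / [6] / [9];  Q = [1, 2, 5] / [3, 7] / [4, 9] / [6] / [8]
Final shape: (3, 2, 2, 1, 1).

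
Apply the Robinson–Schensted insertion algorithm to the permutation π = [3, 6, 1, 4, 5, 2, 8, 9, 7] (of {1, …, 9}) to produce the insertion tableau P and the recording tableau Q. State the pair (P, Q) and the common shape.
P = [1, 2, 5, 7, 9] / [3, 4, 8] / [6];  Q = [1, 2, 5, 7, 8] / [3, 4, 9] / [6];  common shape = (5, 3, 1)

Row-insert the values π_1, π_2, … into P one at a time, bumping the leftmost entry strictly greater than the inserted value down to the next row. The recording tableau Q records, in position (i, j), the step at which that cell was added to P.
  Insert 3 (step 1): P = [3];  Q = [1]
  Insert 6 (step 2): P = [3, 6];  Q = [1, 2]
  Insert 1 (step 3): P = [1, 6] / [3];  Q = [1, 2] / [3]
  Insert 4 (step 4): P = [1, 4] / [3, 6];  Q = [1, 2] / [3, 4]
  Insert 5 (step 5): P = [1, 4, 5] / [3, 6];  Q = [1, 2, 5] / [3, 4]
  Insert 2 (step 6): P = [1, 2, 5] / [3, 4] / [6];  Q = [1, 2, 5] / [3, 4] / [6]
  Insert 8 (step 7): P = [1, 2, 5, 8] / [3, 4] / [6];  Q = [1, 2, 5, 7] / [3, 4] / [6]
  Insert 9 (step 8): P = [1, 2, 5, 8, 9] / [3, 4] / [6];  Q = [1, 2, 5, 7, 8] / [3, 4] / [6]
  Insert 7 (step 9): P = [1, 2, 5, 7, 9] / [3, 4, 8] / [6];  Q = [1, 2, 5, 7, 8] / [3, 4, 9] / [6]
Final shape: (5, 3, 1).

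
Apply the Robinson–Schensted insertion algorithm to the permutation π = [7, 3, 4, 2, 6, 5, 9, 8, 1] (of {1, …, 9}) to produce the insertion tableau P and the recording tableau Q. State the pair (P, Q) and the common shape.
P = [1, 4, 5, 8] / [2, 6, 9] / [3] / [7];  Q = [1, 3, 5, 7] / [2, 6, 8] / [4] / [9];  common shape = (4, 3, 1, 1)

Row-insert the values π_1, π_2, … into P one at a time, bumping the leftmost entry strictly greater than the inserted value down to the next row. The recording tableau Q records, in position (i, j), the step at which that cell was added to P.
  Insert 7 (step 1): P = [7];  Q = [1]
  Insert 3 (step 2): P = [3] / [7];  Q = [1] / [2]
  Insert 4 (step 3): P = [3, 4] / [7];  Q = [1, 3] / [2]
  Insert 2 (step 4): P = [2, 4] / [3] / [7];  Q = [1, 3] / [2] / [4]
  Insert 6 (step 5): P = [2, 4, 6] / [3] / [7];  Q = [1, 3, 5] / [2] / [4]
  Insert 5 (step 6): P = [2, 4, 5] / [3, 6] / [7];  Q = [1, 3, 5] / [2, 6] / [4]
  Insert 9 (step 7): P = [2, 4, 5, 9] / [3, 6] / [7];  Q = [1, 3, 5, 7] / [2, 6] / [4]
  Insert 8 (step 8): P = [2, 4, 5, 8] / [3, 6, 9] / [7];  Q = [1, 3, 5, 7] / [2, 6, 8] / [4]
  Insert 1 (step 9): P = [1, 4, 5, 8] / [2, 6, 9] / [3] / [7];  Q = [1, 3, 5, 7] / [2, 6, 8] / [4] / [9]
Final shape: (4, 3, 1, 1).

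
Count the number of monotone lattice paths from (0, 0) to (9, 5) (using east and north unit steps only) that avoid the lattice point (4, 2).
Number of paths = 1162

Total paths from (0, 0) to (9, 5): C(14, 9) = 2002. Paths through (4, 2): (paths (0, 0) → (4, 2)) × (paths (4, 2) → (9, 5)) = C(6, 4) · C(8, 5) = 15 · 56 = 840. Avoidance count = 2002 − 840 = 1162.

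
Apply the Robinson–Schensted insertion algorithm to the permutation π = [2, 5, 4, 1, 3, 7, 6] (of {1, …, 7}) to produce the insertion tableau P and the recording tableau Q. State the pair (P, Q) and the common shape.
P = [1, 3, 6] / [2, 4, 7] / [5];  Q = [1, 2, 6] / [3, 5, 7] / [4];  common shape = (3, 3, 1)

Row-insert the values π_1, π_2, … into P one at a time, bumping the leftmost entry strictly greater than the inserted value down to the next row. The recording tableau Q records, in position (i, j), the step at which that cell was added to P.
  Insert 2 (step 1): P = [2];  Q = [1]
  Insert 5 (step 2): P = [2, 5];  Q = [1, 2]
  Insert 4 (step 3): P = [2, 4] / [5];  Q = [1, 2] / [3]
  Insert 1 (step 4): P = [1, 4] / [2] / [5];  Q = [1, 2] / [3] / [4]
  Insert 3 (step 5): P = [1, 3] / [2, 4] / [5];  Q = [1, 2] / [3, 5] / [4]
  Insert 7 (step 6): P = [1, 3, 7] / [2, 4] / [5];  Q = [1, 2, 6] / [3, 5] / [4]
  Insert 6 (step 7): P = [1, 3, 6] / [2, 4, 7] / [5];  Q = [1, 2, 6] / [3, 5, 7] / [4]
Final shape: (3, 3, 1).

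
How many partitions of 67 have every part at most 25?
p(67, parts ≤ 25) = 2420831

Use the recurrence p(n, m) = p(n, m−1) + p(n−m, m): either the largest part is < m (count p(n, m−1)) or the largest part is exactly m (remove one copy of m, count p(n−m, m)). With p(0, ·) = 1 this gives p(67, parts ≤ 25) = 2420831. (By conjugating Young diagrams, this also counts partitions of 67 into at most 25 parts.)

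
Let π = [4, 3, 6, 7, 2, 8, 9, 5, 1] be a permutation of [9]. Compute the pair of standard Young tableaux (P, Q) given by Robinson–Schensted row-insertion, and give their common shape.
P = [1, 5, 7, 8, 9] / [2, 6] / [3] / [4];  Q = [1, 3, 4, 6, 7] / [2, 8] / [5] / [9];  common shape = (5, 2, 1, 1)

Row-insert the values π_1, π_2, … into P one at a time, bumping the leftmost entry strictly greater than the inserted value down to the next row. The recording tableau Q records, in position (i, j), the step at which that cell was added to P.
  Insert 4 (step 1): P = [4];  Q = [1]
  Insert 3 (step 2): P = [3] / [4];  Q = [1] / [2]
  Insert 6 (step 3): P = [3, 6] / [4];  Q = [1, 3] / [2]
  Insert 7 (step 4): P = [3, 6, 7] / [4];  Q = [1, 3, 4] / [2]
  Insert 2 (step 5): P = [2, 6, 7] / [3] / [4];  Q = [1, 3, 4] / [2] / [5]
  Insert 8 (step 6): P = [2, 6, 7, 8] / [3] / [4];  Q = [1, 3, 4, 6] / [2] / [5]
  Insert 9 (step 7): P = [2, 6, 7, 8, 9] / [3] / [4];  Q = [1, 3, 4, 6, 7] / [2] / [5]
  Insert 5 (step 8): P = [2, 5, 7, 8, 9] / [3, 6] / [4];  Q = [1, 3, 4, 6, 7] / [2, 8] / [5]
  Insert 1 (step 9): P = [1, 5, 7, 8, 9] / [2, 6] / [3] / [4];  Q = [1, 3, 4, 6, 7] / [2, 8] / [5] / [9]
Final shape: (5, 2, 1, 1).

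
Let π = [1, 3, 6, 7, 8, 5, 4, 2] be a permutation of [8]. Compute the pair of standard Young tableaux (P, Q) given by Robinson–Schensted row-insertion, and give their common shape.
P = [1, 2, 4, 7, 8] / [3] / [5] / [6];  Q = [1, 2, 3, 4, 5] / [6] / [7] / [8];  common shape = (5, 1, 1, 1)

Row-insert the values π_1, π_2, … into P one at a time, bumping the leftmost entry strictly greater than the inserted value down to the next row. The recording tableau Q records, in position (i, j), the step at which that cell was added to P.
  Insert 1 (step 1): P = [1];  Q = [1]
  Insert 3 (step 2): P = [1, 3];  Q = [1, 2]
  Insert 6 (step 3): P = [1, 3, 6];  Q = [1, 2, 3]
  Insert 7 (step 4): P = [1, 3, 6, 7];  Q = [1, 2, 3, 4]
  Insert 8 (step 5): P = [1, 3, 6, 7, 8];  Q = [1, 2, 3, 4, 5]
  Insert 5 (step 6): P = [1, 3, 5, 7, 8] / [6];  Q = [1, 2, 3, 4, 5] / [6]
  Insert 4 (step 7): P = [1, 3, 4, 7, 8] / [5] / [6];  Q = [1, 2, 3, 4, 5] / [6] / [7]
  Insert 2 (step 8): P = [1, 2, 4, 7, 8] / [3] / [5] / [6];  Q = [1, 2, 3, 4, 5] / [6] / [7] / [8]
Final shape: (5, 1, 1, 1).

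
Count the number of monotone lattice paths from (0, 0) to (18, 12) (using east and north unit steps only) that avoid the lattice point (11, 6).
Number of paths = 65256009

Total paths from (0, 0) to (18, 12): C(30, 18) = 86493225. Paths through (11, 6): (paths (0, 0) → (11, 6)) × (paths (11, 6) → (18, 12)) = C(17, 11) · C(13, 7) = 12376 · 1716 = 21237216. Avoidance count = 86493225 − 21237216 = 65256009.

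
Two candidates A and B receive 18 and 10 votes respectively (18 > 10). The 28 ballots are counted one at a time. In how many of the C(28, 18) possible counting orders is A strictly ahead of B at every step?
Strict-lead orderings = 3749460

Total orderings of the 28 votes with 18 for A: C(28, 18) = 13123110. By the Bertrand ballot formula (Cycle Lemma / reflection principle), the number of orderings in which A is strictly ahead of B throughout is (p − q)/(p + q) · C(p + q, p) = (18 − 10)/(18 + 10) · 13123110 = 3749460.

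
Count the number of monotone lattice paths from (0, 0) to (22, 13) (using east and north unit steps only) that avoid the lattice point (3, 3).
Number of paths = 1075737600

Total paths from (0, 0) to (22, 13): C(35, 22) = 1476337800. Paths through (3, 3): (paths (0, 0) → (3, 3)) × (paths (3, 3) → (22, 13)) = C(6, 3) · C(29, 19) = 20 · 20030010 = 400600200. Avoidance count = 1476337800 − 400600200 = 1075737600.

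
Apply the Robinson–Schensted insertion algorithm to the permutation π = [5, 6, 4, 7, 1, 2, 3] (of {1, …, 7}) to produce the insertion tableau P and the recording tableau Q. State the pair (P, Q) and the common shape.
P = [1, 2, 3] / [4, 6, 7] / [5];  Q = [1, 2, 4] / [3, 6, 7] / [5];  common shape = (3, 3, 1)

Row-insert the values π_1, π_2, … into P one at a time, bumping the leftmost entry strictly greater than the inserted value down to the next row. The recording tableau Q records, in position (i, j), the step at which that cell was added to P.
  Insert 5 (step 1): P = [5];  Q = [1]
  Insert 6 (step 2): P = [5, 6];  Q = [1, 2]
  Insert 4 (step 3): P = [4, 6] / [5];  Q = [1, 2] / [3]
  Insert 7 (step 4): P = [4, 6, 7] / [5];  Q = [1, 2, 4] / [3]
  Insert 1 (step 5): P = [1, 6, 7] / [4] / [5];  Q = [1, 2, 4] / [3] / [5]
  Insert 2 (step 6): P = [1, 2, 7] / [4, 6] / [5];  Q = [1, 2, 4] / [3, 6] / [5]
  Insert 3 (step 7): P = [1, 2, 3] / [4, 6, 7] / [5];  Q = [1, 2, 4] / [3, 6, 7] / [5]
Final shape: (3, 3, 1).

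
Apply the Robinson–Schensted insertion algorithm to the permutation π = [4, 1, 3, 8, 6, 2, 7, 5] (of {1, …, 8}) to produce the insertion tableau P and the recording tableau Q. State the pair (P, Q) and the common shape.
P = [1, 2, 5, 7] / [3, 6] / [4, 8];  Q = [1, 3, 4, 7] / [2, 5] / [6, 8];  common shape = (4, 2, 2)

Row-insert the values π_1, π_2, … into P one at a time, bumping the leftmost entry strictly greater than the inserted value down to the next row. The recording tableau Q records, in position (i, j), the step at which that cell was added to P.
  Insert 4 (step 1): P = [4];  Q = [1]
  Insert 1 (step 2): P = [1] / [4];  Q = [1] / [2]
  Insert 3 (step 3): P = [1, 3] / [4];  Q = [1, 3] / [2]
  Insert 8 (step 4): P = [1, 3, 8] / [4];  Q = [1, 3, 4] / [2]
  Insert 6 (step 5): P = [1, 3, 6] / [4, 8];  Q = [1, 3, 4] / [2, 5]
  Insert 2 (step 6): P = [1, 2, 6] / [3, 8] / [4];  Q = [1, 3, 4] / [2, 5] / [6]
  Insert 7 (step 7): P = [1, 2, 6, 7] / [3, 8] / [4];  Q = [1, 3, 4, 7] / [2, 5] / [6]
  Insert 5 (step 8): P = [1, 2, 5, 7] / [3, 6] / [4, 8];  Q = [1, 3, 4, 7] / [2, 5] / [6, 8]
Final shape: (4, 2, 2).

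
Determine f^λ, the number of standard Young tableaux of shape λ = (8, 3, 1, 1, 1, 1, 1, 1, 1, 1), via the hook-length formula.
# SYT of shape (8, 3, 1, 1, 1, 1, 1, 1, 1, 1) = 1200420

Hook-length formula: f^λ = n! / Π hook(c), product over all cells c of the Young diagram. For λ = (8, 3, 1, 1, 1, 1, 1, 1, 1, 1), n = 19 boxes. Hook lengths by row (left-to-right, top-to-bottom): [17, 8, 7, 5, 4, 3, 2, 1]; [11, 2, 1]; [8]; [7]; [6]; [5]; [4]; [3]; [2]; [1]. Product of hooks = 101335449600. So f^λ = 19! / 101335449600 = 121645100408832000 / 101335449600 = 1200420.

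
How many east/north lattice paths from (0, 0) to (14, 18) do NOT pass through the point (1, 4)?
Number of paths = 371144100

Total paths from (0, 0) to (14, 18): C(32, 14) = 471435600. Paths through (1, 4): (paths (0, 0) → (1, 4)) × (paths (1, 4) → (14, 18)) = C(5, 1) · C(27, 13) = 5 · 20058300 = 100291500. Avoidance count = 471435600 − 100291500 = 371144100.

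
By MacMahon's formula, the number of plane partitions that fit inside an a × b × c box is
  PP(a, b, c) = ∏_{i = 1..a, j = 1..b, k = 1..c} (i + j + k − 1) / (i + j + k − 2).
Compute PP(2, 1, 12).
PP(2, 1, 12) = 91

Evaluate the triple product over i = 1..2, j = 1..1, k = 1..12. The factors are (2/1) · (3/2) · (4/3) · (5/4) · (6/5) · (7/6) · (8/7) · (9/8) · … (24 factors total). The numerators and denominators telescope so the product is an integer; carrying out the multiplication exactly gives PP(2, 1, 12) = 91.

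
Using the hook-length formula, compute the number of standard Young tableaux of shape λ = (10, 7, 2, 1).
# SYT of shape (10, 7, 2, 1) = 8268800

Hook-length formula: f^λ = n! / Π hook(c), product over all cells c of the Young diagram. For λ = (10, 7, 2, 1), n = 20 boxes. Hook lengths by row (left-to-right, top-to-bottom): [13, 11, 9, 8, 7, 6, 5, 3, 2, 1]; [9, 7, 5, 4, 3, 2, 1]; [3, 1]; [1]. Product of hooks = 294226732800. So f^λ = 20! / 294226732800 = 2432902008176640000 / 294226732800 = 8268800.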